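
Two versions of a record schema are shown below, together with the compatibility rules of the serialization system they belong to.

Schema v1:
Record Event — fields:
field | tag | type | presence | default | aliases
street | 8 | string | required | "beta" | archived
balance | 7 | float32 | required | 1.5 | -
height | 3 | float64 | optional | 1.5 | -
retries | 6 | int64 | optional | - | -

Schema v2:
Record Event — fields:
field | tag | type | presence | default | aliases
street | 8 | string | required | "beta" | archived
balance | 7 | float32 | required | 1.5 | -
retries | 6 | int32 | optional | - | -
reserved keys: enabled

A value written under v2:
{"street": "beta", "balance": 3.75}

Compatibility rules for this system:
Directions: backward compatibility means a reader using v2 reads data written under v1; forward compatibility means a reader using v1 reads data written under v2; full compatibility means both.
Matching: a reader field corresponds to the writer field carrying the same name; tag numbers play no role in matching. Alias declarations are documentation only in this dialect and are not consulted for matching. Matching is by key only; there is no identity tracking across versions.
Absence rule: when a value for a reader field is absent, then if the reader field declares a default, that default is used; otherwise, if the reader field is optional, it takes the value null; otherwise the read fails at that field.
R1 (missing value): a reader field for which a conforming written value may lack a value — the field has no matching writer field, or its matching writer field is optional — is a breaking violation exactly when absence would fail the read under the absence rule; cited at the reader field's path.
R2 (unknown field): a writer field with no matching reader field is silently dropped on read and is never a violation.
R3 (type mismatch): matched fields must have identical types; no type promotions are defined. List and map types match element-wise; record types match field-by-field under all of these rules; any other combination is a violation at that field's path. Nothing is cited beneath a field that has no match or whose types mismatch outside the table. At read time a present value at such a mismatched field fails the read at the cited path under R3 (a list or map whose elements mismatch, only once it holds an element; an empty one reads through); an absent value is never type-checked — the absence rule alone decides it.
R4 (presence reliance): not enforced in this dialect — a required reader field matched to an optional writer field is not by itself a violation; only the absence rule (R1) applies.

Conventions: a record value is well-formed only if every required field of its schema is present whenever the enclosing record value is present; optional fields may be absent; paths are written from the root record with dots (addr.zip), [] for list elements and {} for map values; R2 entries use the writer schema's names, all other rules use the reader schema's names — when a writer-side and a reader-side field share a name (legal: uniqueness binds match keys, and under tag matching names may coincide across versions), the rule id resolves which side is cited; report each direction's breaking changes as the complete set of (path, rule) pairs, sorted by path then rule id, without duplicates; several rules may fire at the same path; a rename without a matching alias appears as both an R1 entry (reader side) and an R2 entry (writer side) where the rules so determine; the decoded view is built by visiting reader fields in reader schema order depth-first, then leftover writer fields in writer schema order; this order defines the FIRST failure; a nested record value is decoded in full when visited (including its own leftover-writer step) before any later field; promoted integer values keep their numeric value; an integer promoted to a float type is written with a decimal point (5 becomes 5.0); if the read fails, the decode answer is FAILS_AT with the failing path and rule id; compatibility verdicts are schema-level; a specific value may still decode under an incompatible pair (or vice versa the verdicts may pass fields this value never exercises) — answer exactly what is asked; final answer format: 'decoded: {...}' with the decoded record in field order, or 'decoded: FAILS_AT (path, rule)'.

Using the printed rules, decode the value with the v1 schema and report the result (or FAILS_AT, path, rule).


decoded: {"street": "beta", "balance": 3.75, "height": 1.5, "retries": null}

each type pair in Event: writer, then reader
decode (reader v1):
  street := "beta"
  balance := 3.75
  height := 1.5 (absent -> default)
  retries := null (absent, optional -> null)
  => decoded: {"street": "beta", "balance": 3.75, "height": 1.5, "retries": null}
the rest of the Event diff is inert for this question:
  removed field height from record Event -> inert under this dialect — no rule fires on Event and the result does not move
  field retries in record Event: type int64 changed to int32 -> a verdict-level change on Event — the shown value reads the same


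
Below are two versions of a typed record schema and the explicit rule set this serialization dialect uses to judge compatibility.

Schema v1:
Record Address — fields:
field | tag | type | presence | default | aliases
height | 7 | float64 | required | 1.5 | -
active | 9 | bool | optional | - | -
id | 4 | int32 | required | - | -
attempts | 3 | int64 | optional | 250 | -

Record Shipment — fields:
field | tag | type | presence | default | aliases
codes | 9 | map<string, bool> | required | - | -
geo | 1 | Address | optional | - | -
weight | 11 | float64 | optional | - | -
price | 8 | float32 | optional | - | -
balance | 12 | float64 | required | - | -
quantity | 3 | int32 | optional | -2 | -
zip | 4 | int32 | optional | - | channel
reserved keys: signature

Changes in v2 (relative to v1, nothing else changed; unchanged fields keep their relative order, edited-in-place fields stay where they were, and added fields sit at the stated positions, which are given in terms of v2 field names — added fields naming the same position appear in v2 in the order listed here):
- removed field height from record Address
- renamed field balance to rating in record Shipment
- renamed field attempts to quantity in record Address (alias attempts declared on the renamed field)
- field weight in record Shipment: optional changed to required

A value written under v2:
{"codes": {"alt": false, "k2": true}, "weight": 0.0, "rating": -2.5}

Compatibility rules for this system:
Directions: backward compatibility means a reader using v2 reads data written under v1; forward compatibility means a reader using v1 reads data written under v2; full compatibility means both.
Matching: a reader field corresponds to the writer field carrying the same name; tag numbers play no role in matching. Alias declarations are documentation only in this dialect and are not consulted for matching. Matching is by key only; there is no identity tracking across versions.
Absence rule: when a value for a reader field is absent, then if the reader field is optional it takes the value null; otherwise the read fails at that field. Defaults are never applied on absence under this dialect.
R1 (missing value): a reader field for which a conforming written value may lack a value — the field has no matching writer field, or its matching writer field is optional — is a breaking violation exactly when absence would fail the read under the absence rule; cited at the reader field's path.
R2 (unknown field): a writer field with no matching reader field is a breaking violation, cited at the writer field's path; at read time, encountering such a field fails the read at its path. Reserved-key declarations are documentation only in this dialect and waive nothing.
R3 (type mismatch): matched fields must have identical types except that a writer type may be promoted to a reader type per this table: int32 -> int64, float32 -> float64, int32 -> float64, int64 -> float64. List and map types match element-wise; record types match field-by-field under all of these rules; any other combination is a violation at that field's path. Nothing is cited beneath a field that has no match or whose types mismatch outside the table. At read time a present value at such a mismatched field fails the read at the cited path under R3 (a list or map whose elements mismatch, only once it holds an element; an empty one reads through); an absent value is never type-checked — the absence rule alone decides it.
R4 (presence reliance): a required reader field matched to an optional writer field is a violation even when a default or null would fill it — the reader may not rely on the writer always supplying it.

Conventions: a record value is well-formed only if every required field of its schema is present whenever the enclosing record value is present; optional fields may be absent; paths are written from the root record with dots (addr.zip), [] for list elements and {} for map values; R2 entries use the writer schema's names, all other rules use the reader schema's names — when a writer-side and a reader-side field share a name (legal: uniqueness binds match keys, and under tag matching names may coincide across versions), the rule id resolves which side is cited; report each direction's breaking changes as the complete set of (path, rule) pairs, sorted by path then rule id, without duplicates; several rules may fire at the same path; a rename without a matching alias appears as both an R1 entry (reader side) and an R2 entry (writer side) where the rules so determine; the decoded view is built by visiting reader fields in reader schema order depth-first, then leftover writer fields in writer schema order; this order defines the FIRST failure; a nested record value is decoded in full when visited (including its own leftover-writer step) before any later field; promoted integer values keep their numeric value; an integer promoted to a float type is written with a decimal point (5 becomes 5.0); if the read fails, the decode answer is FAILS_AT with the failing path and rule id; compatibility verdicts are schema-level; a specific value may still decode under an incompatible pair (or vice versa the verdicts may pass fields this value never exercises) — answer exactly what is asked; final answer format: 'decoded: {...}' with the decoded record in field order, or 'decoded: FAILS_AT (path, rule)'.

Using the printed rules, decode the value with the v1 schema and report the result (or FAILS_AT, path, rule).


arrows below run writer -> reader for Shipment
decode (reader v1):
  codes := {"alt": false, "k2": true}
  geo := null (not supplied -> null)
  weight := 0.0
  price := null (not supplied -> null)
  read fails at balance under R1 (no fill)
  => FAILS_AT (balance, R1)
the other Shipment changes do not affect what is asked:
  removed field height from record Address -> affects the rule determinations only; this particular Shipment value decodes identically
  renamed field attempts to quantity in record Address (alias attempts declared on the renamed field) -> affects the rule determinations only; this particular Shipment value decodes identically
  field weight in record Shipment: optional changed to required -> affects the rule determinations only; this particular Shipment value decodes identically

decoded: FAILS_AT (balance, R1)


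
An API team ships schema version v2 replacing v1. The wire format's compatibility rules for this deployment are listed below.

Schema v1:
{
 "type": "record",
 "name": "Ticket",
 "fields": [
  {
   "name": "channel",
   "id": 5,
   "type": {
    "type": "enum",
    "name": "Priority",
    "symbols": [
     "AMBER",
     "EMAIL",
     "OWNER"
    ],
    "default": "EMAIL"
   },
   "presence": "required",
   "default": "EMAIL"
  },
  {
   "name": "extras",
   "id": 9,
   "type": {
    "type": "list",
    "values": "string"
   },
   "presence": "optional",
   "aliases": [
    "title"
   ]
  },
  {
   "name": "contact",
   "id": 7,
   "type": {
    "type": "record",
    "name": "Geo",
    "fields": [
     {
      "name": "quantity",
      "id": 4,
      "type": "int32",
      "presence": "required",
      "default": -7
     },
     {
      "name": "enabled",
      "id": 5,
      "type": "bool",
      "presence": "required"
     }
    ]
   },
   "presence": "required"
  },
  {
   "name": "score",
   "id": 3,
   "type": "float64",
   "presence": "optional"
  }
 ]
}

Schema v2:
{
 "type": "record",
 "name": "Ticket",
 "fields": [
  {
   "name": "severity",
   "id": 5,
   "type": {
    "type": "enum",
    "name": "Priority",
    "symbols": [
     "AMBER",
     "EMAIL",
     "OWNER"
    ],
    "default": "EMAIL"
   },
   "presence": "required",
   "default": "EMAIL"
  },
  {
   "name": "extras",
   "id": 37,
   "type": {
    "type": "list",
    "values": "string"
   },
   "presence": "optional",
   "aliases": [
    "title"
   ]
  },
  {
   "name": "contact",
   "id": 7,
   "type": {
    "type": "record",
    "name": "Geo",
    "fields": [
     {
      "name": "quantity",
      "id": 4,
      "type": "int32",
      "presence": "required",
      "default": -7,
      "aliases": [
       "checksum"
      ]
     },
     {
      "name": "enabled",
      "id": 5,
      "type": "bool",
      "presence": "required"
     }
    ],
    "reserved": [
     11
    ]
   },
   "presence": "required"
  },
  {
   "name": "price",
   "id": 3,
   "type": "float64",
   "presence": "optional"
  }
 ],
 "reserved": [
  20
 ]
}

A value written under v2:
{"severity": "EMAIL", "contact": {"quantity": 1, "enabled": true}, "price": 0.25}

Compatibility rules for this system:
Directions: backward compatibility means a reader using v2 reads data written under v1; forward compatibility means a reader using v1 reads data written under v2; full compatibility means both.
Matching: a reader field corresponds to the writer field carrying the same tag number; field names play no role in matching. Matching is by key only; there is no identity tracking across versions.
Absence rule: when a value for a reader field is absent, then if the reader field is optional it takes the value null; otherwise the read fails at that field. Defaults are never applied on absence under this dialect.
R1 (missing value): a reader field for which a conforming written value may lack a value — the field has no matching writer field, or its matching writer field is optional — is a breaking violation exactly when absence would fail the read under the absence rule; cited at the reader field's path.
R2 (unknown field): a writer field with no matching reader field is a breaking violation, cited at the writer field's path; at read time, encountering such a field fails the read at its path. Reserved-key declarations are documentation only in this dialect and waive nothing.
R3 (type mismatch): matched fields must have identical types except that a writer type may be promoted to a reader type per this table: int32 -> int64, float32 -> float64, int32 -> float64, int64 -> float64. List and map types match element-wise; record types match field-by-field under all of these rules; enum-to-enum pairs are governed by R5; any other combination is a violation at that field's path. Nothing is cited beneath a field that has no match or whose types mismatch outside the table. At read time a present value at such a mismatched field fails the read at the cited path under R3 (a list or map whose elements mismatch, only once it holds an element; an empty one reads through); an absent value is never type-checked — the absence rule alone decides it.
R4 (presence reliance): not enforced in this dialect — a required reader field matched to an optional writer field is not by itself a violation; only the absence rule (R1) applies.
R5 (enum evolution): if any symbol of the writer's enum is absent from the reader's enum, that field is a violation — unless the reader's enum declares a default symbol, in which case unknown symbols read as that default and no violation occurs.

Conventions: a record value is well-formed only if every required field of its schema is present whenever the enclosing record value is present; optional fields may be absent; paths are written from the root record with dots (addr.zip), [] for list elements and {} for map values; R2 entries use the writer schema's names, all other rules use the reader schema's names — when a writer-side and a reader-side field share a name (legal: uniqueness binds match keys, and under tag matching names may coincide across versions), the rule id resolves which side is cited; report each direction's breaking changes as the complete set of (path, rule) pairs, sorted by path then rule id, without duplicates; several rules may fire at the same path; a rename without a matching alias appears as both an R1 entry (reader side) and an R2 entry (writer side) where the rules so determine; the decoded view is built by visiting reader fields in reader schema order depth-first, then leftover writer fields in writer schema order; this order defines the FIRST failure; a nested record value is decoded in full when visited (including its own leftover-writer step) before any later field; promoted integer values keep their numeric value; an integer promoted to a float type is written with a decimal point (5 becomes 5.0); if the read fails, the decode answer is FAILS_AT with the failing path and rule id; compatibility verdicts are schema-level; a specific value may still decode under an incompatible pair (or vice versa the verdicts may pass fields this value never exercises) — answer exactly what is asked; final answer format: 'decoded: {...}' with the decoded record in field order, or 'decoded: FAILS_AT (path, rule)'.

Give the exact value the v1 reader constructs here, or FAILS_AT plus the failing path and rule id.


decoded: {"channel": "EMAIL", "extras": null, "contact": {"quantity": 1, "enabled": true}, "score": 0.25}

each type pair in Ticket: writer, then reader
decode (reader v1):
  channel := "EMAIL" (from writer severity)
  extras := null (not supplied -> null)
  contact.quantity := 1
  contact.enabled := true
  score := 0.25 (from writer price)
  => decoded: {"channel": "EMAIL", "extras": null, "contact": {"quantity": 1, "enabled": true}, "score": 0.25}
ruling out the remaining Ticket differences:
  field extras in record Ticket: tag 9 changed to 37 -> changes Ticket's schema-level verdicts only — the decode of this value is the same
  renamed field channel to severity in record Ticket -> triggers nothing under the printed rules; the Ticket answer is the same either way
  renamed field score to price in record Ticket -> triggers nothing under the printed rules; the Ticket answer is the same either way


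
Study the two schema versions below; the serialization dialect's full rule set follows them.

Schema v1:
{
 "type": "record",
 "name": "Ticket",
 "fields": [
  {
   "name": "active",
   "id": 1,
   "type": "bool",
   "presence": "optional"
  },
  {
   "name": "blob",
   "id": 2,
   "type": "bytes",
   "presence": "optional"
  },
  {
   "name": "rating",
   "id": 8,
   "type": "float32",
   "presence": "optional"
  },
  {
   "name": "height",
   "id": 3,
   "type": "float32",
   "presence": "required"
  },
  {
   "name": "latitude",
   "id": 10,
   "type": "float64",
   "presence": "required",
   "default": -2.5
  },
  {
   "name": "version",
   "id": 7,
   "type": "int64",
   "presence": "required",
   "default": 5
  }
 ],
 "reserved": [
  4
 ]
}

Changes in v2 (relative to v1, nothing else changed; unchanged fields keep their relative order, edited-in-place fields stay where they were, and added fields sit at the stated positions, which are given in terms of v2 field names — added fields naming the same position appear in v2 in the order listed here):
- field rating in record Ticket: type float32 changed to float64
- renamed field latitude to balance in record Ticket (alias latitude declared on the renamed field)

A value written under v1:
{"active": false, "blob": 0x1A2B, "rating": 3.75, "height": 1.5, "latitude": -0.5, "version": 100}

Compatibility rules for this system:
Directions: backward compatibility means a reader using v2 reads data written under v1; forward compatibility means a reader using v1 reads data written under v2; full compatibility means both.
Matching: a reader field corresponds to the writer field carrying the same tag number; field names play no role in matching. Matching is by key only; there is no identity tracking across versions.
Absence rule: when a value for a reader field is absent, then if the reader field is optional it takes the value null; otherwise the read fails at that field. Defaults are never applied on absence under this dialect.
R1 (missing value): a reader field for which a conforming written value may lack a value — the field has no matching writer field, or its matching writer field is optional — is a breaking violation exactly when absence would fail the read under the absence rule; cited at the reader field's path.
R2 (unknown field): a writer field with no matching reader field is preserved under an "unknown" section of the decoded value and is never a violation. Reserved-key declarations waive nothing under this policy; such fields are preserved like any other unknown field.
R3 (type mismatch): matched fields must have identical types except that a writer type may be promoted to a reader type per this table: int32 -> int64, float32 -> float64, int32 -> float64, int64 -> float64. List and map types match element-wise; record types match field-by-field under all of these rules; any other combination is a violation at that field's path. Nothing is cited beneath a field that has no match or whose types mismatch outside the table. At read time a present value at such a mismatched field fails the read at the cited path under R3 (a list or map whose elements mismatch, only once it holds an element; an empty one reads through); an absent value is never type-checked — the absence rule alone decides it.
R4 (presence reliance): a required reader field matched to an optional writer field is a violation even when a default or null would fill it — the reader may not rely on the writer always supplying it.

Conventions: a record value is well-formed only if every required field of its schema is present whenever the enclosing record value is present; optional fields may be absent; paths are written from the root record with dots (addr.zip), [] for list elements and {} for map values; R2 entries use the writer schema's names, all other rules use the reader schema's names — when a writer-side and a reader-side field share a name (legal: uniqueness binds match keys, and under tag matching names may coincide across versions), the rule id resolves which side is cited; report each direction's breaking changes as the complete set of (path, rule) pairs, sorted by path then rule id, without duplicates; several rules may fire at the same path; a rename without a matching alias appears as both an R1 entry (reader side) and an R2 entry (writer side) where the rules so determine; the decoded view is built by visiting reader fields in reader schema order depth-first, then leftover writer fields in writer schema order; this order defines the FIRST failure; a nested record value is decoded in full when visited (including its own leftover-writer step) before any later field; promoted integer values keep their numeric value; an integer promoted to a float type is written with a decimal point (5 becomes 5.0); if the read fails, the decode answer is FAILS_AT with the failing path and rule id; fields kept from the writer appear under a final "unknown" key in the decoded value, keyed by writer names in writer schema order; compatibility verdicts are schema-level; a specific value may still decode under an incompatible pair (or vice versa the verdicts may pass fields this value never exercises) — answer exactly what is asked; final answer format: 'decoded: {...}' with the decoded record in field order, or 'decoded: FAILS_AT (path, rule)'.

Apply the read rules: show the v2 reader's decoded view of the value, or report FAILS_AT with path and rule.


in Ticket below, arrows point writer -> reader
decode (reader v2):
  active := false
  blob := 0x1A2B
  rating := 3.75 (float32 -> float64)
  height := 1.5
  balance := -0.5 (from writer latitude)
  version := 100
  => decoded: {"active": false, "blob": 0x1A2B, "rating": 3.75, "height": 1.5, "balance": -0.5, "version": 100}
the other Ticket changes do not affect what is asked:
  field rating in record Ticket: type float32 changed to float64 -> changes Ticket's schema-level verdicts only — the decode of this value is the same

decoded: {"active": false, "blob": 0x1A2B, "rating": 3.75, "height": 1.5, "balance": -0.5, "version": 100}


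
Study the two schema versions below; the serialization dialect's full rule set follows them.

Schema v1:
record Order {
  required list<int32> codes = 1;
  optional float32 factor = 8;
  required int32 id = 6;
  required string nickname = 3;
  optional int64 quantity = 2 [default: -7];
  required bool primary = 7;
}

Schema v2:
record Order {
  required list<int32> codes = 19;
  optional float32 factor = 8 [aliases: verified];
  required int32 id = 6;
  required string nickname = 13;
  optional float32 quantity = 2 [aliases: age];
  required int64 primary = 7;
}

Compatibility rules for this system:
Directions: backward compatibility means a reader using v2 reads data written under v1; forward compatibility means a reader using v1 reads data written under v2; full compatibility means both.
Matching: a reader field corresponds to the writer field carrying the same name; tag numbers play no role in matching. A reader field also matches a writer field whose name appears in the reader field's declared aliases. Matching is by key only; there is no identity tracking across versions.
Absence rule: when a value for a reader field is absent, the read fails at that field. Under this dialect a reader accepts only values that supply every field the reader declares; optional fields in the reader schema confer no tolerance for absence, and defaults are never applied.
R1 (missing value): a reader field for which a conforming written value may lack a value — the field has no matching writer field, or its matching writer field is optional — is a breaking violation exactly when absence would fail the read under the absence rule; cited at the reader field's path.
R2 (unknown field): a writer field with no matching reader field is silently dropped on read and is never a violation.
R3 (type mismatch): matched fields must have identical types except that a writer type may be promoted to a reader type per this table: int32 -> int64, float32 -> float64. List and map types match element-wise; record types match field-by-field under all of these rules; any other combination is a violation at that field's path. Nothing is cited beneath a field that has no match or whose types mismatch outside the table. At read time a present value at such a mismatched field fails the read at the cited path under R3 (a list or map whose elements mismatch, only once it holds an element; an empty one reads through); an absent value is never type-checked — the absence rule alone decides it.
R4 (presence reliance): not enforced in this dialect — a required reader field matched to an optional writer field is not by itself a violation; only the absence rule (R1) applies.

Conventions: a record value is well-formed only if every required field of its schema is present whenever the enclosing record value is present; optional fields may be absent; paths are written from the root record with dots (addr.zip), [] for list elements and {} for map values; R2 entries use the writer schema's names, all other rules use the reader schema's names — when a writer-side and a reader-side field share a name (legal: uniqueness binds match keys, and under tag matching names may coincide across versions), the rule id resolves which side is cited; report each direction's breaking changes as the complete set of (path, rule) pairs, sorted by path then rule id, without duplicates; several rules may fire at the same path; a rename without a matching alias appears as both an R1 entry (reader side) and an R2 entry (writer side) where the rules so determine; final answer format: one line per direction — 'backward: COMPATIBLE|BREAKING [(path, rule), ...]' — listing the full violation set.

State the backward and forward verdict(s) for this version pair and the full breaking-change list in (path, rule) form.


backward: BREAKING [(factor, R1), (primary, R3), (quantity, R1), (quantity, R3)]; forward: BREAKING [(factor, R1), (primary, R3), (quantity, R1), (quantity, R3)]

each type pair in Order: writer, then reader
backward on Order — v2 reading data written by v1:
  codes: paired with writer codes (list<int32> -> list<int32>; writer required)
  factor: paired with writer factor (float32 -> float32; writer optional)
  id: paired with writer id (int32 -> int32; writer required)
  nickname: paired with writer nickname (string -> string; writer required)
  quantity: paired with writer quantity (int64 -> float32; writer optional)
  primary: paired with writer primary (bool -> int64; writer required)
  R1 fires at factor
  R3 fires at primary
  R1 fires at quantity
  R3 fires at quantity
  backward on Order therefore BREAKING (4)
forward on Order — v1 reading data written by v2:
  codes: paired with writer codes (list<int32> -> list<int32>; writer required)
  factor: paired with writer factor (float32 -> float32; writer optional)
  id: paired with writer id (int32 -> int32; writer required)
  nickname: paired with writer nickname (string -> string; writer required)
  quantity: paired with writer quantity (float32 -> int64; writer optional)
  primary: paired with writer primary (int64 -> bool; writer required)
  R1 fires at factor
  R3 fires at primary
  R1 fires at quantity
  R3 fires at quantity
  forward on Order therefore BREAKING (4)


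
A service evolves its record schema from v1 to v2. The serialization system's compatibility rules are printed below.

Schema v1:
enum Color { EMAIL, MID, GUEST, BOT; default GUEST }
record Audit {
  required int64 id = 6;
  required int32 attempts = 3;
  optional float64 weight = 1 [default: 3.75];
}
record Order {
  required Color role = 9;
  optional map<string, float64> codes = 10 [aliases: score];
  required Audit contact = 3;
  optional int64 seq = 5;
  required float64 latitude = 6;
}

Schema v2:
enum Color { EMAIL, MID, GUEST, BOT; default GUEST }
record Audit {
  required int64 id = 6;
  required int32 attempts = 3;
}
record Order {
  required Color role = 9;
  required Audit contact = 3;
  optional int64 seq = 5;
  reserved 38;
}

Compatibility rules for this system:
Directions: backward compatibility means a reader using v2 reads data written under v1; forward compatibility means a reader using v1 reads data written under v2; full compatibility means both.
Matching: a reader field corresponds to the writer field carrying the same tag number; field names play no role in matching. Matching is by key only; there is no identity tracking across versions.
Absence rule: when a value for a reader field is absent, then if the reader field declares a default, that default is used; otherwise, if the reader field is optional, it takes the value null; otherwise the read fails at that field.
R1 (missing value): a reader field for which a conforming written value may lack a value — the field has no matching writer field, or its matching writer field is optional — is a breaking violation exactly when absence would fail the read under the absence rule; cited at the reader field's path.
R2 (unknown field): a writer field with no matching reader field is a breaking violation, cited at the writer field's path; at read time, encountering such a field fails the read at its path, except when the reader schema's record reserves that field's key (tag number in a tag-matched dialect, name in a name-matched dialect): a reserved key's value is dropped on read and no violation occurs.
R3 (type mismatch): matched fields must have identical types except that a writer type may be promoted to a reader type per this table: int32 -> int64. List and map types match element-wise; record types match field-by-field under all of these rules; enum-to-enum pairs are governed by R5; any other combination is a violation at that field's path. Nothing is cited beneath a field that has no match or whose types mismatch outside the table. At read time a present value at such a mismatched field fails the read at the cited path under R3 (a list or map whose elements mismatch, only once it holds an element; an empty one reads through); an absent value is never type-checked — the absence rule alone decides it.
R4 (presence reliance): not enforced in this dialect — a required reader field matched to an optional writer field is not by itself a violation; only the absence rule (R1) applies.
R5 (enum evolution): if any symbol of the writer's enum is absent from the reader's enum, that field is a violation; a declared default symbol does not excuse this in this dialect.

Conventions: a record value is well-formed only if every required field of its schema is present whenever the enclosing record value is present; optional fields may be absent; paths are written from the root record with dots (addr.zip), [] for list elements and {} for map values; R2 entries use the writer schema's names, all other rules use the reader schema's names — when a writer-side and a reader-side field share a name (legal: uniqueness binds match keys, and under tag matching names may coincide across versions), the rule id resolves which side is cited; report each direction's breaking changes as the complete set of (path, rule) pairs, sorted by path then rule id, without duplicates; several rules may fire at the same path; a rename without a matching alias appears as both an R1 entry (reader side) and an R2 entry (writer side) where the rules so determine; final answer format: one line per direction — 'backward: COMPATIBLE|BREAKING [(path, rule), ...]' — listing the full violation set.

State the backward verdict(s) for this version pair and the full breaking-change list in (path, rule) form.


backward: BREAKING [(codes, R2), (contact.weight, R2), (latitude, R2)]

each type pair in Order: writer, then reader
backward analysis of Order with v2 as reader and v1 as writer:
  writer required, Color -> Color: reader role maps from writer role
  writer required, Audit -> Audit: reader contact maps from writer contact
  writer optional, int64 -> int64: reader seq maps from writer seq
  codes (writer side), unknown to reader
  latitude (writer side), unknown to reader
  writer required, int64 -> int64: reader contact.id maps from writer contact.id
  writer required, int32 -> int32: reader contact.attempts maps from writer contact.attempts
  contact.weight (writer side), unknown to reader
  R2 fires at codes
  R2 fires at contact.weight
  R2 fires at latitude
  => backward: BREAKING (3)


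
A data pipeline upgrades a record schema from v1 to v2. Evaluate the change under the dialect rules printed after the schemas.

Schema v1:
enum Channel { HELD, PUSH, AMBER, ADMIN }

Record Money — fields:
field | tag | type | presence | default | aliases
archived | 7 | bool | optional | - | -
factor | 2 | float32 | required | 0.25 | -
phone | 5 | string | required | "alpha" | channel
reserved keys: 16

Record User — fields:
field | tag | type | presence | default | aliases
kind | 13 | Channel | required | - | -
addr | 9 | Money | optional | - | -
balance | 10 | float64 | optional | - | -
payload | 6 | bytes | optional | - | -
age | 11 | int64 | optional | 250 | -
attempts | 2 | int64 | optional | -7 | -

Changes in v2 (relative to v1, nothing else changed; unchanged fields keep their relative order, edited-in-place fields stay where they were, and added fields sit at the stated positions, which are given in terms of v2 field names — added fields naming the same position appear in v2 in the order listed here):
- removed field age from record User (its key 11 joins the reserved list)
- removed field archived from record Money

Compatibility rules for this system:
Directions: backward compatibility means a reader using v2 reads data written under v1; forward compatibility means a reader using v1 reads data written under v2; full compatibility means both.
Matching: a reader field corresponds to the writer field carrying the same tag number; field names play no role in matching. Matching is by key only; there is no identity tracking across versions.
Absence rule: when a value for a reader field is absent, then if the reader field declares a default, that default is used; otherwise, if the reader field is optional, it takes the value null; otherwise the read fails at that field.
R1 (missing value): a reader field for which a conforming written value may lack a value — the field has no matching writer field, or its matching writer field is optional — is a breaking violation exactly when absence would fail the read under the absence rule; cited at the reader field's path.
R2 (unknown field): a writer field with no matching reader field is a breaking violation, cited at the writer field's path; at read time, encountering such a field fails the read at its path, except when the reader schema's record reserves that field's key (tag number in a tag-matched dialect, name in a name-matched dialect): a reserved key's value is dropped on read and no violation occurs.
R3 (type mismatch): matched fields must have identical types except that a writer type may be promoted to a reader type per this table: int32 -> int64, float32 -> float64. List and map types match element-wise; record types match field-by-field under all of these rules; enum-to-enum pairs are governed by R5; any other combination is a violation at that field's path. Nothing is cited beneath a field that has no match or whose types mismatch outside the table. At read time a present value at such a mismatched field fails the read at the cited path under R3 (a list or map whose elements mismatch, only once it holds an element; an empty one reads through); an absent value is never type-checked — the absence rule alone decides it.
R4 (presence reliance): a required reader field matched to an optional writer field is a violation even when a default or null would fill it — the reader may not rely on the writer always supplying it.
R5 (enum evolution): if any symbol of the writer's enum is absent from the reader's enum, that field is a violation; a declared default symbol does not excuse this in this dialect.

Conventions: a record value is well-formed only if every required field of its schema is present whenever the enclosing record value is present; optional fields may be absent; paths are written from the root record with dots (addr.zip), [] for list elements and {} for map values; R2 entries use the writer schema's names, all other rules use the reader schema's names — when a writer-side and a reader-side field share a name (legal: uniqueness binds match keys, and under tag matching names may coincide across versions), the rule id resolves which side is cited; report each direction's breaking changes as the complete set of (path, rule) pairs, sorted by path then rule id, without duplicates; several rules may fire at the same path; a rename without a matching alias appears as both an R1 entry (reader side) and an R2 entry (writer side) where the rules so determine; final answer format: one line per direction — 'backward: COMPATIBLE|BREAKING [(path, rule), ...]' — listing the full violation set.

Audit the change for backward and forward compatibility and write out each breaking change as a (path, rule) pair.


backward: BREAKING [(addr.archived, R2)]; forward: COMPATIBLE []

the writer's type comes first in each User pair
backward on User — v2 reading data written by v1:
  kind: paired with writer kind (Channel -> Channel; writer required)
  addr: paired with writer addr (Money -> Money; writer optional)
  balance: paired with writer balance (float64 -> float64; writer optional)
  payload: paired with writer payload (bytes -> bytes; writer optional)
  attempts: paired with writer attempts (int64 -> int64; writer optional)
  age (writer side), unknown to reader
  addr.factor: paired with writer addr.factor (float32 -> float32; writer required)
  addr.phone: paired with writer addr.phone (string -> string; writer required)
  addr.archived (writer side), unknown to reader
  breaking: (addr.archived, R2)
  => 1 violation(s): backward is BREAKING for User
forward on User — v1 reading data written by v2:
  kind: paired with writer kind (Channel -> Channel; writer required)
  addr: paired with writer addr (Money -> Money; writer optional)
  balance: paired with writer balance (float64 -> float64; writer optional)
  payload: paired with writer payload (bytes -> bytes; writer optional)
  age: no writer match
  attempts: paired with writer attempts (int64 -> int64; writer optional)
  addr.archived: no writer match
  addr.factor: paired with writer addr.factor (float32 -> float32; writer required)
  addr.phone: paired with writer addr.phone (string -> string; writer required)
  => no violations; forward on User: COMPATIBLE
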